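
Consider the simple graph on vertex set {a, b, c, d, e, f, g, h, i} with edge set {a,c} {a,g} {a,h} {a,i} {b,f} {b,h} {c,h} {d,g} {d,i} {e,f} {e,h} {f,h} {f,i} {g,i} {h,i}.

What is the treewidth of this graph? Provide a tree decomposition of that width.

Every bag has size at most 3, so the width is 3 − 1 = 2 and tw(G) ≤ 2. Conversely, {d, g, i} is a clique of size 3, and the vertices of any clique must share a bag in every tree decomposition; so some bag has ≥ 3 vertices and tw(G) ≥ 2. Therefore the treewidth is 2.

Treewidth 2.
Bags: B1 = {f, h, i}  B2 = {a, h, i}  B3 = {a, g, i}  B4 = {e, f, h}  B5 = {b, f, h}  B6 = {a, c, h}  B7 = {d, g, i}
Tree: B1–B2, B2–B3, B1–B4, B4–B5, B2–B6, B3–B7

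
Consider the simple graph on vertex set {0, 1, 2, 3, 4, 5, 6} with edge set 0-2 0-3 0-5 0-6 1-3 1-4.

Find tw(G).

1

A width-1 tree decomposition is:
Bags: B1 = {0, 5}  B2 = {0, 3}  B3 = {0, 2}  B4 = {1, 3}  B5 = {1, 4}  B6 = {0, 6}
Tree: B1–B2, B1–B3, B2–B4, B4–B5, B2–B6
The largest bag has 2 vertices, giving width 1; this decomposition certifies tw(G) ≤ 1. Since G has at least one edge (e.g. 5–0), it is not an edgeless graph, so tw(G) ≥ 1. Hence tw(G) = 1 exactly.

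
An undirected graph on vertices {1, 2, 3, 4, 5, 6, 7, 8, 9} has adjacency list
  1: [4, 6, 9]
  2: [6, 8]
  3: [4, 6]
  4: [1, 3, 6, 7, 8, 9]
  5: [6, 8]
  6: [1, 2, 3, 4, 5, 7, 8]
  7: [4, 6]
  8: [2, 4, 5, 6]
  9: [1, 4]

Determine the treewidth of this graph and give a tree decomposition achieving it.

Treewidth 2.
Bags: B1 = {1, 4, 6}  B2 = {4, 6, 7}  B3 = {1, 4, 9}  B4 = {4, 6, 8}  B5 = {3, 4, 6}  B6 = {5, 6, 8}  B7 = {2, 6, 8}
Tree: B1–B2, B1–B3, B2–B4, B1–B5, B4–B6, B4–B7

The largest bag has 3 vertices, giving width 2; this decomposition certifies tw(G) ≤ 2. On the other hand G contains the 3-clique {1, 4, 9}. A clique must lie in a single bag of any decomposition, so no decomposition can have width below 2. The upper and lower bounds meet at 2, so that is the treewidth.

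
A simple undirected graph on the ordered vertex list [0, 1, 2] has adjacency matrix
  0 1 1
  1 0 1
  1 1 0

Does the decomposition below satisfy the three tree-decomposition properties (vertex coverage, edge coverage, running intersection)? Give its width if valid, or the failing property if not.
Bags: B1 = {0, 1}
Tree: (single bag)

No — vertex 2 appears in no bag.

A tree decomposition must satisfy three properties: every vertex lies in some bag; for every edge, both endpoints lie together in some bag; and for every vertex, the bags containing it form a connected subtree. Here vertex 2 appears in no bag, so the decomposition is invalid.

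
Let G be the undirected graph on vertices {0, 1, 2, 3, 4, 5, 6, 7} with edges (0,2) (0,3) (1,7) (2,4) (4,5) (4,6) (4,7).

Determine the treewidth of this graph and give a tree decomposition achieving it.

Treewidth 1.
One optimal decomposition is:
Bags: B1 = {4, 7}  B2 = {1, 7}  B3 = {4, 6}  B4 = {4, 5}  B5 = {2, 4}  B6 = {0, 2}  B7 = {0, 3}
Tree: B1–B2, B1–B3, B3–B4, B4–B5, B5–B6, B6–B7

The largest bag has 2 vertices, giving width 1; this decomposition certifies tw(G) ≤ 1. G has an edge, so its treewidth is at least 1. Therefore the treewidth is 1.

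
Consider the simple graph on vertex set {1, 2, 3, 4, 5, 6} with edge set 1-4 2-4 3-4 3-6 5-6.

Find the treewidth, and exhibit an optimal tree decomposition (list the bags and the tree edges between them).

Treewidth 1.
One optimal decomposition is:
Bags: B1 = {3, 4}  B2 = {3, 6}  B3 = {2, 4}  B4 = {5, 6}  B5 = {1, 4}
Tree: B1–B2, B1–B3, B2–B4, B3–B5

The largest bag has 2 vertices, giving width 1; this decomposition certifies tw(G) ≤ 1. Since G has at least one edge (e.g. 4–3), it is not an edgeless graph, so tw(G) ≥ 1. The upper and lower bounds meet at 1, so that is the treewidth.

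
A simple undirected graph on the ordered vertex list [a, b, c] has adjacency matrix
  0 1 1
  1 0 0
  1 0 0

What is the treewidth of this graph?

1

A width-1 tree decomposition is:
Bags: B1 = {a, b}  B2 = {a, c}
Tree: B1–B2
Every bag has size at most 2, so the width is 2 − 1 = 1 and tw(G) ≤ 1. G has an edge, so its treewidth is at least 1. Therefore the treewidth is 1.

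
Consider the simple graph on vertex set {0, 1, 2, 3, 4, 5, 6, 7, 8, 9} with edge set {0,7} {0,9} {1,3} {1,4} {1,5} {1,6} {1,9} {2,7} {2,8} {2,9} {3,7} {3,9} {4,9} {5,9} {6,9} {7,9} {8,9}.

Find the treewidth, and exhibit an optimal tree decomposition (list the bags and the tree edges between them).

Each bag holds 3 vertices, so the decomposition has width 2, which upper-bounds the treewidth. Conversely, {0, 7, 9} is a clique of size 3, and the vertices of any clique must share a bag in every tree decomposition; so some bag has ≥ 3 vertices and tw(G) ≥ 2. The upper and lower bounds meet at 2, so that is the treewidth.

Treewidth 2.
Bags: B1 = {1, 6, 9}  B2 = {1, 3, 9}  B3 = {1, 5, 9}  B4 = {3, 7, 9}  B5 = {0, 7, 9}  B6 = {1, 4, 9}  B7 = {2, 7, 9}  B8 = {2, 8, 9}
Tree: B1–B2, B2–B3, B2–B4, B4–B5, B3–B6, B4–B7, B7–B8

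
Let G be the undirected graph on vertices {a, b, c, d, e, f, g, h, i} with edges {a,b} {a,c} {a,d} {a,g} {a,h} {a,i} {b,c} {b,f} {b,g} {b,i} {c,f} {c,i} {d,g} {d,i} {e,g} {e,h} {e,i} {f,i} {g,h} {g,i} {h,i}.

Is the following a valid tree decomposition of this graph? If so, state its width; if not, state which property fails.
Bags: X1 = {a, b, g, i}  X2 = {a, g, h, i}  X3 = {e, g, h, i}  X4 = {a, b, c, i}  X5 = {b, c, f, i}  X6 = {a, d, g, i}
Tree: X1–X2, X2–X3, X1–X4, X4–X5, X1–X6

Vertex coverage: the bags together contain {a, b, c, d, e, f, g, h, i}, the full vertex set. Edge coverage: each edge of G has both endpoints in at least one bag. Running intersection: for every vertex, the bags containing it form a connected subtree. All three properties hold, so this is a valid tree decomposition of width max|bag| − 1 = 3, and hence tw(G) ≤ 3.

Yes; width 3.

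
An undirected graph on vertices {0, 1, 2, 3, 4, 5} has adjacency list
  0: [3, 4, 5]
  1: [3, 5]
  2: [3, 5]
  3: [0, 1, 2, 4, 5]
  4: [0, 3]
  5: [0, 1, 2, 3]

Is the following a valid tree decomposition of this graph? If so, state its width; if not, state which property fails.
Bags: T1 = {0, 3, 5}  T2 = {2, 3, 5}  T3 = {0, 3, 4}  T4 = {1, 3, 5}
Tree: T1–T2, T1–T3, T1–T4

Yes; width 2.

Every vertex of G appears in some bag (union = {0, 1, 2, 3, 4, 5}); every edge is covered by a bag; and for each vertex v the set of bags containing v is connected in the bag tree. The decomposition is therefore valid. The largest bag has 3 vertices, so the width is 2.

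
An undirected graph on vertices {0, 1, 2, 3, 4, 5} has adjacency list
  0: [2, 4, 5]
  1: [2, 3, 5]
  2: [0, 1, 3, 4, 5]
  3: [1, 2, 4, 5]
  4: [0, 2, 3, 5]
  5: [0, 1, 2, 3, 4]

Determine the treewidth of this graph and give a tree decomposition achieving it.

The largest bag has 4 vertices, giving width 3; this decomposition certifies tw(G) ≤ 3. Conversely, {0, 2, 4, 5} is a clique of size 4, and the vertices of any clique must share a bag in every tree decomposition; so some bag has ≥ 4 vertices and tw(G) ≥ 3. Therefore the treewidth is 3.

Treewidth 3.
One optimal decomposition is:
Bags: B1 = {2, 3, 4, 5}  B2 = {1, 2, 3, 5}  B3 = {0, 2, 4, 5}
Tree: B1–B2, B1–B3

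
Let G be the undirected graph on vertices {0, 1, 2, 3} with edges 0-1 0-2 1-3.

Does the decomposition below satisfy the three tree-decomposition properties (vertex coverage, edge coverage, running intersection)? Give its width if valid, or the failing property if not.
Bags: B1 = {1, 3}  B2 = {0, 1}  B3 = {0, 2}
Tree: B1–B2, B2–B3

Yes; width 1.

Vertex coverage: the bags together contain {0, 1, 2, 3}, the full vertex set. Edge coverage: each edge of G has both endpoints in at least one bag. Running intersection: for every vertex, the bags containing it form a connected subtree. All three properties hold, so this is a valid tree decomposition of width max|bag| − 1 = 1, and hence tw(G) ≤ 1.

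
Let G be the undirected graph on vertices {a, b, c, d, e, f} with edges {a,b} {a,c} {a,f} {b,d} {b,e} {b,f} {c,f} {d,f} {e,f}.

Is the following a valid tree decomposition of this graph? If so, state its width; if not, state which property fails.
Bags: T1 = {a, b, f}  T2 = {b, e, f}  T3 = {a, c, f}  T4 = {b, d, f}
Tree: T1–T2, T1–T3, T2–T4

Checking the three conditions: (i) the bags cover all of {a, b, c, d, e, f}; (ii) for each edge, some bag contains both endpoints; (iii) the bags containing any fixed vertex form a subtree. All hold, so the decomposition is valid with width 3 − 1 = 2.

Yes; width 2.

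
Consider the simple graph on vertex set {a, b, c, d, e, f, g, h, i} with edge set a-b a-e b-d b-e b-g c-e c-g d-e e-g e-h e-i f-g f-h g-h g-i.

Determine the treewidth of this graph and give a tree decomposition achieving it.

Every bag has size at most 3, so the width is 3 − 1 = 2 and tw(G) ≤ 2. On the other hand G contains the 3-clique {b, d, e}. A clique must lie in a single bag of any decomposition, so no decomposition can have width below 2. The upper and lower bounds meet at 2, so that is the treewidth.

Treewidth 2.
One such decomposition:
Bags: B1 = {e, g, h}  B2 = {b, e, g}  B3 = {c, e, g}  B4 = {b, d, e}  B5 = {f, g, h}  B6 = {e, g, i}  B7 = {a, b, e}
Tree: B1–B2, B1–B3, B2–B4, B1–B5, B2–B6, B4–B7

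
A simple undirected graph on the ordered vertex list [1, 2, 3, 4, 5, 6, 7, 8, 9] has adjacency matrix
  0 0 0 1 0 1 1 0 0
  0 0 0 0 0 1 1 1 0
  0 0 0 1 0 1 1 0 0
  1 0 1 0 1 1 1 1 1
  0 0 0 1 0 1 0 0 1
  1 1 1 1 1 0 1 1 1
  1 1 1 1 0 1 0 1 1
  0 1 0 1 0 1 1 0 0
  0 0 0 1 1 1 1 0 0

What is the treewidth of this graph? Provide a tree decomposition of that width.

Every bag has size at most 4, so the width is 4 − 1 = 3 and tw(G) ≤ 3. On the other hand G contains the 4-clique {2, 6, 7, 8}. A clique must lie in a single bag of any decomposition, so no decomposition can have width below 3. Therefore the treewidth is 3.

Treewidth 3.
One such decomposition:
Bags: B1 = {2, 6, 7, 8}  B2 = {4, 6, 7, 8}  B3 = {4, 6, 7, 9}  B4 = {4, 5, 6, 9}  B5 = {3, 4, 6, 7}  B6 = {1, 4, 6, 7}
Tree: B1–B2, B2–B3, B3–B4, B3–B5, B2–B6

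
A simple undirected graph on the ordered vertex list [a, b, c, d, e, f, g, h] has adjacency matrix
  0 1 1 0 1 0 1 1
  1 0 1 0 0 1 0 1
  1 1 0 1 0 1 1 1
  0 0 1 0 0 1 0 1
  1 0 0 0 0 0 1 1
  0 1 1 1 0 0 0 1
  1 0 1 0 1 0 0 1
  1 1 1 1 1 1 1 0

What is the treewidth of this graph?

3

A width-3 tree decomposition is:
Bags: B1 = {b, c, f, h}  B2 = {a, b, c, h}  B3 = {c, d, f, h}  B4 = {a, c, g, h}  B5 = {a, e, g, h}
Tree: B1–B2, B1–B3, B2–B4, B4–B5
Every bag has size at most 4, so the width is 4 − 1 = 3 and tw(G) ≤ 3. On the other hand G contains the 4-clique {a, e, g, h}. A clique must lie in a single bag of any decomposition, so no decomposition can have width below 3. The upper and lower bounds meet at 3, so that is the treewidth.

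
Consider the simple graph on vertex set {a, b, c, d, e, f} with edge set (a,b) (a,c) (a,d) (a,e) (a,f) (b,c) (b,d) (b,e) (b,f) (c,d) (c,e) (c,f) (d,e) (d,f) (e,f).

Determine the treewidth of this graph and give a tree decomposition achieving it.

A single bag containing all 6 vertices is trivially a valid decomposition of width 5. Conversely, {a, b, c, d, e, f} is a clique of size 6, and the vertices of any clique must share a bag in every tree decomposition; so some bag has ≥ 6 vertices and tw(G) ≥ 5. Hence tw(G) = 5 exactly.

Treewidth 5.
Bags: B1 = {a, b, c, d, e, f}
Tree: (single bag)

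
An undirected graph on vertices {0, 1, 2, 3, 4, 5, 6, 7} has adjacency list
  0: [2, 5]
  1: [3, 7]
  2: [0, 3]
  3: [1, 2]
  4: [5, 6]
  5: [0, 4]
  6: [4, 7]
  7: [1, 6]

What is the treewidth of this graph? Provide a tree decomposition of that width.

Treewidth 2.
Bags: B1 = {1, 2, 3}  B2 = {1, 2, 7}  B3 = {2, 6, 7}  B4 = {2, 4, 6}  B5 = {2, 4, 5}  B6 = {0, 2, 5}
Tree: B1–B2, B2–B3, B3–B4, B4–B5, B5–B6

Each bag holds 3 vertices, so the decomposition has width 2, which upper-bounds the treewidth. Since 2–3–1–7–6–4–5–0–2 is a cycle in G, G is not acyclic. Forests are exactly the graphs of treewidth ≤ 1, so tw(G) ≥ 2. The upper and lower bounds meet at 2, so that is the treewidth.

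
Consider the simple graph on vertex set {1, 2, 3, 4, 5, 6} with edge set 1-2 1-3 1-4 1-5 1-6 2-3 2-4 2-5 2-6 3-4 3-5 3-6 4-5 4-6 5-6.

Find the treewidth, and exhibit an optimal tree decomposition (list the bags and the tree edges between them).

A single bag containing all 6 vertices is trivially a valid decomposition of width 5. Conversely, {1, 2, 3, 4, 5, 6} is a clique of size 6, and the vertices of any clique must share a bag in every tree decomposition; so some bag has ≥ 6 vertices and tw(G) ≥ 5. The upper and lower bounds meet at 5, so that is the treewidth.

Treewidth 5.
One optimal decomposition is:
Bags: B1 = {1, 2, 3, 4, 5, 6}
Tree: (single bag)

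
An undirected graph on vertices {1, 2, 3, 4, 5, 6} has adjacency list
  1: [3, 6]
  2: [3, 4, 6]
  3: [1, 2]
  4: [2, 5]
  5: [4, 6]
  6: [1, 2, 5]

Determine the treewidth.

A width-2 tree decomposition is:
Bags: B1 = {4, 5, 6}  B2 = {2, 4, 6}  B3 = {1, 2, 6}  B4 = {1, 2, 3}
Tree: B1–B2, B2–B3, B3–B4
The largest bag has 3 vertices, giving width 2; this decomposition certifies tw(G) ≤ 2. The edges 5–4–2–6–5 form a cycle, so G is not a tree and its treewidth is at least 2. The upper and lower bounds meet at 2, so that is the treewidth.

2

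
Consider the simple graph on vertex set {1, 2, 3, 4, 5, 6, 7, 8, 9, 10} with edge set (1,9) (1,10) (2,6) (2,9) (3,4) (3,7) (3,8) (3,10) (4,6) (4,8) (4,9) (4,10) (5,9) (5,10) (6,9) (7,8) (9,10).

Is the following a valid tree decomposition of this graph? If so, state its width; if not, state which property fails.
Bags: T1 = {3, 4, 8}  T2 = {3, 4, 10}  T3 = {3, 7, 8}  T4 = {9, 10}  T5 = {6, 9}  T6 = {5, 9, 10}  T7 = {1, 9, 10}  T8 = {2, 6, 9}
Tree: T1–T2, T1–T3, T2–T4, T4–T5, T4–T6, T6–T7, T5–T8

A tree decomposition must satisfy three properties: every vertex lies in some bag; for every edge, both endpoints lie together in some bag; and for every vertex, the bags containing it form a connected subtree. Here edge (4,9) lies in no bag, so the decomposition is invalid.

No — edge (4,9) lies in no bag.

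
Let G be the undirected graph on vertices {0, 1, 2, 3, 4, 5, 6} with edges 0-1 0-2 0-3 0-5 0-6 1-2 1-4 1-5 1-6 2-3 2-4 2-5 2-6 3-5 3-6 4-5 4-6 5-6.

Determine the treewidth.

4

A width-4 tree decomposition is:
Bags: B1 = {1, 2, 4, 5, 6}  B2 = {0, 1, 2, 5, 6}  B3 = {0, 2, 3, 5, 6}
Tree: B1–B2, B2–B3
Every bag has size at most 5, so the width is 5 − 1 = 4 and tw(G) ≤ 4. Conversely, {0, 1, 2, 5, 6} is a clique of size 5, and the vertices of any clique must share a bag in every tree decomposition; so some bag has ≥ 5 vertices and tw(G) ≥ 4. The upper and lower bounds meet at 4, so that is the treewidth.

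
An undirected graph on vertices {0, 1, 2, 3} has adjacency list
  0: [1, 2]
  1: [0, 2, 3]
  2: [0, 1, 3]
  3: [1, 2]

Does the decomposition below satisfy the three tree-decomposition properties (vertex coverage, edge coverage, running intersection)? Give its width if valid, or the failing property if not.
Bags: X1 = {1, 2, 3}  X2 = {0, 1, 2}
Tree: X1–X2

Yes; width 2.

Checking the three conditions: (i) the bags cover all of {0, 1, 2, 3}; (ii) for each edge, some bag contains both endpoints; (iii) the bags containing any fixed vertex form a subtree. All hold, so the decomposition is valid with width 3 − 1 = 2.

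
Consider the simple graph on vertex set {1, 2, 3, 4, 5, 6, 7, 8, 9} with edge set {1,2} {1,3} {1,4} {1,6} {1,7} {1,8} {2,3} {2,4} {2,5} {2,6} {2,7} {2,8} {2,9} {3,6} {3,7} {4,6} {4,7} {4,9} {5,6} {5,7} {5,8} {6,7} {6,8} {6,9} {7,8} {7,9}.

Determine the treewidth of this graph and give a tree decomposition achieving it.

Each bag holds 5 vertices, so the decomposition has width 4, which upper-bounds the treewidth. Conversely, {1, 2, 6, 7, 8} is a clique of size 5, and the vertices of any clique must share a bag in every tree decomposition; so some bag has ≥ 5 vertices and tw(G) ≥ 4. Hence tw(G) = 4 exactly.

Treewidth 4.
One optimal decomposition is:
Bags: B1 = {1, 2, 6, 7, 8}  B2 = {1, 2, 4, 6, 7}  B3 = {1, 2, 3, 6, 7}  B4 = {2, 5, 6, 7, 8}  B5 = {2, 4, 6, 7, 9}
Tree: B1–B2, B1–B3, B1–B4, B2–B5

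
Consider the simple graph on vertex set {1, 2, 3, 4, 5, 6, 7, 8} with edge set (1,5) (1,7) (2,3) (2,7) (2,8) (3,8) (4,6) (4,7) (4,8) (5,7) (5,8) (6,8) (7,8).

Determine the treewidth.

A width-2 tree decomposition is:
Bags: B1 = {4, 7, 8}  B2 = {2, 7, 8}  B3 = {5, 7, 8}  B4 = {4, 6, 8}  B5 = {1, 5, 7}  B6 = {2, 3, 8}
Tree: B1–B2, B2–B3, B1–B4, B3–B5, B2–B6
Each bag holds 3 vertices, so the decomposition has width 2, which upper-bounds the treewidth. Conversely, {2, 3, 8} is a clique of size 3, and the vertices of any clique must share a bag in every tree decomposition; so some bag has ≥ 3 vertices and tw(G) ≥ 2. Combining the bounds, tw(G) = 2.

2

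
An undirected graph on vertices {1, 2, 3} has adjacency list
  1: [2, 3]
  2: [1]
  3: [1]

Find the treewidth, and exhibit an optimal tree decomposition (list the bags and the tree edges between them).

Treewidth 1.
One such decomposition:
Bags: B1 = {1, 3}  B2 = {1, 2}
Tree: B1–B2

Each bag holds 2 vertices, so the decomposition has width 1, which upper-bounds the treewidth. Any graph with an edge has treewidth ≥ 1, and G has the edge 3–1. The upper and lower bounds meet at 1, so that is the treewidth.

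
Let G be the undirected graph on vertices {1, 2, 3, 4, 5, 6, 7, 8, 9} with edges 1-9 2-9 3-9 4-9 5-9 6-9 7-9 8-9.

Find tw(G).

1

A width-1 tree decomposition is:
Bags: B1 = {3, 9}  B2 = {1, 9}  B3 = {7, 9}  B4 = {4, 9}  B5 = {2, 9}  B6 = {6, 9}  B7 = {8, 9}  B8 = {5, 9}
Tree: B1–B2, B2–B3, B3–B4, B1–B5, B3–B6, B4–B7, B7–B8
The largest bag has 2 vertices, giving width 1; this decomposition certifies tw(G) ≤ 1. G has an edge, so its treewidth is at least 1. Therefore the treewidth is 1.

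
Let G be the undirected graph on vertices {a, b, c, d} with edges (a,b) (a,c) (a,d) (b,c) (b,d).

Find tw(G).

2

A width-2 tree decomposition is:
Bags: B1 = {a, b, c}  B2 = {a, b, d}
Tree: B1–B2
Each bag holds 3 vertices, so the decomposition has width 2, which upper-bounds the treewidth. On the other hand G contains the 3-clique {a, b, d}. A clique must lie in a single bag of any decomposition, so no decomposition can have width below 2. Hence tw(G) = 2 exactly.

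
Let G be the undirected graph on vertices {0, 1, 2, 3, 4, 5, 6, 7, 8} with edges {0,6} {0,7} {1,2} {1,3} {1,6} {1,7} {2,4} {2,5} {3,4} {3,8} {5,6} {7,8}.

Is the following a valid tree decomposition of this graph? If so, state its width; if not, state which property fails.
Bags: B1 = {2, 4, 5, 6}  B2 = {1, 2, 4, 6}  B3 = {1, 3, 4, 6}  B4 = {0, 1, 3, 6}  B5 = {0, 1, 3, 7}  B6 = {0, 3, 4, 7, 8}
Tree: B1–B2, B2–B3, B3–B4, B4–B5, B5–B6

A tree decomposition must satisfy three properties: every vertex lies in some bag; for every edge, both endpoints lie together in some bag; and for every vertex, the bags containing it form a connected subtree. Here bags containing vertex 4 are not connected in the tree, so the decomposition is invalid.

No — bags containing vertex 4 are not connected in the tree.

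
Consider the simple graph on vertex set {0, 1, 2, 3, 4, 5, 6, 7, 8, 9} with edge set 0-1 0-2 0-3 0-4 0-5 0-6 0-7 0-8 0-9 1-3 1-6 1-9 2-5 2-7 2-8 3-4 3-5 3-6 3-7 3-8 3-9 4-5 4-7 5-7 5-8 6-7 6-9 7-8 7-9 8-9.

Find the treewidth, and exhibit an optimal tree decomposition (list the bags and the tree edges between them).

Each bag holds 5 vertices, so the decomposition has width 4, which upper-bounds the treewidth. On the other hand G contains the 5-clique {0, 2, 5, 7, 8}. A clique must lie in a single bag of any decomposition, so no decomposition can have width below 4. Combining the bounds, tw(G) = 4.

Treewidth 4.
One optimal decomposition is:
Bags: B1 = {0, 3, 5, 7, 8}  B2 = {0, 3, 7, 8, 9}  B3 = {0, 3, 6, 7, 9}  B4 = {0, 2, 5, 7, 8}  B5 = {0, 1, 3, 6, 9}  B6 = {0, 3, 4, 5, 7}
Tree: B1–B2, B2–B3, B1–B4, B3–B5, B1–B6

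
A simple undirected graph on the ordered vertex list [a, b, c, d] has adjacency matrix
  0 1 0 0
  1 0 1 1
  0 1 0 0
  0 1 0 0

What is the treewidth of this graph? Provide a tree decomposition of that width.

Treewidth 1.
One optimal decomposition is:
Bags: B1 = {b, c}  B2 = {a, b}  B3 = {b, d}
Tree: B1–B2, B2–B3

Every bag has size at most 2, so the width is 2 − 1 = 1 and tw(G) ≤ 1. G has an edge, so its treewidth is at least 1. Therefore the treewidth is 1.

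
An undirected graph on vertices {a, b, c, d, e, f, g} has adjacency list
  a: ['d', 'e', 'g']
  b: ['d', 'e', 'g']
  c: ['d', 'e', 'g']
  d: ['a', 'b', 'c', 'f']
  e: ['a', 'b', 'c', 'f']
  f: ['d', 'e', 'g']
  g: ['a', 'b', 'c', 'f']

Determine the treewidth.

3

A width-3 tree decomposition is:
Bags: B1 = {b, d, e, g}  B2 = {d, e, f, g}  B3 = {c, d, e, g}  B4 = {a, d, e, g}
Tree: B1–B2, B2–B3, B3–B4
Every bag has size at most 4, so the width is 4 − 1 = 3 and tw(G) ≤ 3. For the lower bound: the 4 vertex sets {b,d}, {e,f}, {g}, {c} are disjoint, each induces a connected subgraph, and every pair is joined by at least one edge of G. Contracting each set to a single vertex therefore yields K_{4} as a minor, and since treewidth is minor-monotone, tw(G) ≥ tw(K_{4}) = 3. Combining the bounds, tw(G) = 3.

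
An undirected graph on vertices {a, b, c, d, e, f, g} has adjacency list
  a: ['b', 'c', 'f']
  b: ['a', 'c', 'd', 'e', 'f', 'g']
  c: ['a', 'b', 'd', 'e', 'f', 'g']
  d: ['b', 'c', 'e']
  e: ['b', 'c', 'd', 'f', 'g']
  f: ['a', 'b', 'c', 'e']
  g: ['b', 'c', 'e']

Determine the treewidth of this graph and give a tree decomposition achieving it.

Treewidth 3.
One such decomposition:
Bags: B1 = {a, b, c, f}  B2 = {b, c, e, f}  B3 = {b, c, d, e}  B4 = {b, c, e, g}
Tree: B1–B2, B2–B3, B3–B4

Each bag holds 4 vertices, so the decomposition has width 3, which upper-bounds the treewidth. Conversely, {b, c, d, e} is a clique of size 4, and the vertices of any clique must share a bag in every tree decomposition; so some bag has ≥ 4 vertices and tw(G) ≥ 3. Combining the bounds, tw(G) = 3.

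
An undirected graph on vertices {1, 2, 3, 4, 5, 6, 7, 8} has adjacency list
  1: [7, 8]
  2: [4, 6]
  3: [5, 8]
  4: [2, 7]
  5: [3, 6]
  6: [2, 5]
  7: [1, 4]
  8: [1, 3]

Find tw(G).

2

A width-2 tree decomposition is:
Bags: B1 = {3, 5, 6}  B2 = {3, 6, 8}  B3 = {1, 6, 8}  B4 = {1, 6, 7}  B5 = {4, 6, 7}  B6 = {2, 4, 6}
Tree: B1–B2, B2–B3, B3–B4, B4–B5, B5–B6
The largest bag has 3 vertices, giving width 2; this decomposition certifies tw(G) ≤ 2. For the lower bound, G contains the cycle 6–5–3–8–1–7–4–2–6, so G is not a forest; only forests have treewidth ≤ 1, hence tw(G) ≥ 2. Hence tw(G) = 2 exactly.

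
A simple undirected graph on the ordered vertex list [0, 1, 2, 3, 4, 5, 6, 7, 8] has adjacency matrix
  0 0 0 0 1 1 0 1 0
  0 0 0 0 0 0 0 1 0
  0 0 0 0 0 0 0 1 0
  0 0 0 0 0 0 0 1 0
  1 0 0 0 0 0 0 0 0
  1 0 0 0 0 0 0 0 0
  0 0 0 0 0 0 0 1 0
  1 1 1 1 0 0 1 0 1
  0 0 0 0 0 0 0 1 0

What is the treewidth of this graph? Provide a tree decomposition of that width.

Treewidth 1.
One optimal decomposition is:
Bags: B1 = {6, 7}  B2 = {2, 7}  B3 = {0, 7}  B4 = {0, 4}  B5 = {1, 7}  B6 = {3, 7}  B7 = {7, 8}  B8 = {0, 5}
Tree: B1–B2, B2–B3, B3–B4, B1–B5, B5–B6, B1–B7, B3–B8

Each bag holds 2 vertices, so the decomposition has width 1, which upper-bounds the treewidth. G has an edge, so its treewidth is at least 1. Therefore the treewidth is 1.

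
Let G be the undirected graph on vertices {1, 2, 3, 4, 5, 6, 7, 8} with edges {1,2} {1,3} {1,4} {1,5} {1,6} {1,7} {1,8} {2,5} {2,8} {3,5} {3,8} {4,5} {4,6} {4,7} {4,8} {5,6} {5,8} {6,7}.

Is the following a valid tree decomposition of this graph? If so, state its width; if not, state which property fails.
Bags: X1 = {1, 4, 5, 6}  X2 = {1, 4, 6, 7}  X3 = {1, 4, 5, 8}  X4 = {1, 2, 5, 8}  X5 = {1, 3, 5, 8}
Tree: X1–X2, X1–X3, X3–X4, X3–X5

Vertex coverage: the bags together contain {1, 2, 3, 4, 5, 6, 7, 8}, the full vertex set. Edge coverage: each edge of G has both endpoints in at least one bag. Running intersection: for every vertex, the bags containing it form a connected subtree. All three properties hold, so this is a valid tree decomposition of width max|bag| − 1 = 3, and hence tw(G) ≤ 3.

Yes; width 3.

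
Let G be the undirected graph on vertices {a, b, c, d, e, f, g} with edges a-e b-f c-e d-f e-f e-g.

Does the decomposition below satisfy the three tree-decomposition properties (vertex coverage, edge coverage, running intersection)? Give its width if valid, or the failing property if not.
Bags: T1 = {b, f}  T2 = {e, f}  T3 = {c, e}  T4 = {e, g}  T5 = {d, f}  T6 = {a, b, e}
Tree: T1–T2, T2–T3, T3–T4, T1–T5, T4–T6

A tree decomposition must satisfy three properties: every vertex lies in some bag; for every edge, both endpoints lie together in some bag; and for every vertex, the bags containing it form a connected subtree. Here bags containing vertex b are not connected in the tree, so the decomposition is invalid.

No — bags containing vertex b are not connected in the tree.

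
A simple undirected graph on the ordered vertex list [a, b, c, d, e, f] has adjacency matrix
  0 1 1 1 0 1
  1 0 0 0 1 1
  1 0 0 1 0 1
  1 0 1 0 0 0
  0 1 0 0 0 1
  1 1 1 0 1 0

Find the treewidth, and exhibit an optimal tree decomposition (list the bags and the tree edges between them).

Each bag holds 3 vertices, so the decomposition has width 2, which upper-bounds the treewidth. Conversely, {a, c, d} is a clique of size 3, and the vertices of any clique must share a bag in every tree decomposition; so some bag has ≥ 3 vertices and tw(G) ≥ 2. Combining the bounds, tw(G) = 2.

Treewidth 2.
Bags: B1 = {b, e, f}  B2 = {a, b, f}  B3 = {a, c, f}  B4 = {a, c, d}
Tree: B1–B2, B2–B3, B3–B4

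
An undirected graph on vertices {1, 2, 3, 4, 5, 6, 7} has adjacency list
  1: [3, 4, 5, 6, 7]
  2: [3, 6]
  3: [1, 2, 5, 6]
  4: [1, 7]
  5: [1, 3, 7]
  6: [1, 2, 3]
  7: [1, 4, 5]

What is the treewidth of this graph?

A width-2 tree decomposition is:
Bags: B1 = {1, 4, 7}  B2 = {1, 5, 7}  B3 = {1, 3, 5}  B4 = {1, 3, 6}  B5 = {2, 3, 6}
Tree: B1–B2, B2–B3, B3–B4, B4–B5
The largest bag has 3 vertices, giving width 2; this decomposition certifies tw(G) ≤ 2. On the other hand G contains the 3-clique {1, 3, 5}. A clique must lie in a single bag of any decomposition, so no decomposition can have width below 2. The upper and lower bounds meet at 2, so that is the treewidth.

2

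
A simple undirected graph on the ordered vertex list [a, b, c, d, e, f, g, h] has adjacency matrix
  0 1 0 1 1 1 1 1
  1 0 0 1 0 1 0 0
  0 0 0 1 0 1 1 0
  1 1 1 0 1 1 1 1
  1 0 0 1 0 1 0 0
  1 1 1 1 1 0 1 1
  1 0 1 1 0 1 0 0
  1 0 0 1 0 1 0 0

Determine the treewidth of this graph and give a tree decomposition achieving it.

Treewidth 3.
Bags: B1 = {a, d, e, f}  B2 = {a, d, f, g}  B3 = {a, b, d, f}  B4 = {a, d, f, h}  B5 = {c, d, f, g}
Tree: B1–B2, B2–B3, B2–B4, B2–B5

Every bag has size at most 4, so the width is 4 − 1 = 3 and tw(G) ≤ 3. On the other hand G contains the 4-clique {c, d, f, g}. A clique must lie in a single bag of any decomposition, so no decomposition can have width below 3. Combining the bounds, tw(G) = 3.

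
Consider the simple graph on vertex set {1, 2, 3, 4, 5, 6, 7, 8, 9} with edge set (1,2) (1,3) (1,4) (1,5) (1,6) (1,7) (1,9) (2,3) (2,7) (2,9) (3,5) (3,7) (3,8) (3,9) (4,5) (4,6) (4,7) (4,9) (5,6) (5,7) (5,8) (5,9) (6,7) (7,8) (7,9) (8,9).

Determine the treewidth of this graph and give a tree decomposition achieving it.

Each bag holds 5 vertices, so the decomposition has width 4, which upper-bounds the treewidth. On the other hand G contains the 5-clique {3, 5, 7, 8, 9}. A clique must lie in a single bag of any decomposition, so no decomposition can have width below 4. Hence tw(G) = 4 exactly.

Treewidth 4.
One optimal decomposition is:
Bags: B1 = {1, 3, 5, 7, 9}  B2 = {1, 2, 3, 7, 9}  B3 = {3, 5, 7, 8, 9}  B4 = {1, 4, 5, 7, 9}  B5 = {1, 4, 5, 6, 7}
Tree: B1–B2, B1–B3, B1–B4, B4–B5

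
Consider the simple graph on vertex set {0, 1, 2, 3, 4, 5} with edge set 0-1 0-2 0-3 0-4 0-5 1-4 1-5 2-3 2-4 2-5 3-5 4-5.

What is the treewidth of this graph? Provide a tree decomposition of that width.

Treewidth 3.
Bags: B1 = {0, 2, 4, 5}  B2 = {0, 1, 4, 5}  B3 = {0, 2, 3, 5}
Tree: B1–B2, B1–B3

Every bag has size at most 4, so the width is 4 − 1 = 3 and tw(G) ≤ 3. On the other hand G contains the 4-clique {0, 1, 4, 5}. A clique must lie in a single bag of any decomposition, so no decomposition can have width below 3. Therefore the treewidth is 3.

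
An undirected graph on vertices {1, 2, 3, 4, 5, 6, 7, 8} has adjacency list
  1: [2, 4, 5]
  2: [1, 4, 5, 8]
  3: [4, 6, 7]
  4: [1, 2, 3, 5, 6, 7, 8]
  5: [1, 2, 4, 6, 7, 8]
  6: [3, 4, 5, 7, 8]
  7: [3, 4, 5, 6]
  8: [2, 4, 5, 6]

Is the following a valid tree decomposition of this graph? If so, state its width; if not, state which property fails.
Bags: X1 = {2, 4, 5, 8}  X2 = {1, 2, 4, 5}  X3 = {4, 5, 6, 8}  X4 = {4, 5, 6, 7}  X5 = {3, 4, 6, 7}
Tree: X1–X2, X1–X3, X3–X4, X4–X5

Vertex coverage: the bags together contain {1, 2, 3, 4, 5, 6, 7, 8}, the full vertex set. Edge coverage: each edge of G has both endpoints in at least one bag. Running intersection: for every vertex, the bags containing it form a connected subtree. All three properties hold, so this is a valid tree decomposition of width max|bag| − 1 = 3, and hence tw(G) ≤ 3.

Yes; width 3.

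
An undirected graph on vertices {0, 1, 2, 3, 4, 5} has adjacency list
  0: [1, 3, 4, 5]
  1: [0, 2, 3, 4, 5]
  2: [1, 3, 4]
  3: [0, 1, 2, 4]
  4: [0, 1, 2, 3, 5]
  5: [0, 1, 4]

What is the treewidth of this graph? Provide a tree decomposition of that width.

Treewidth 3.
One such decomposition:
Bags: B1 = {0, 1, 4, 5}  B2 = {0, 1, 3, 4}  B3 = {1, 2, 3, 4}
Tree: B1–B2, B2–B3

Every bag has size at most 4, so the width is 4 − 1 = 3 and tw(G) ≤ 3. Conversely, {0, 1, 3, 4} is a clique of size 4, and the vertices of any clique must share a bag in every tree decomposition; so some bag has ≥ 4 vertices and tw(G) ≥ 3. Therefore the treewidth is 3.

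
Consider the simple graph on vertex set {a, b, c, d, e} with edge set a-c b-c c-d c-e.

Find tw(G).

A width-1 tree decomposition is:
Bags: B1 = {a, c}  B2 = {c, e}  B3 = {b, c}  B4 = {c, d}
Tree: B1–B2, B2–B3, B3–B4
Every bag has size at most 2, so the width is 2 − 1 = 1 and tw(G) ≤ 1. Since G has at least one edge (e.g. c–a), it is not an edgeless graph, so tw(G) ≥ 1. Therefore the treewidth is 1.

1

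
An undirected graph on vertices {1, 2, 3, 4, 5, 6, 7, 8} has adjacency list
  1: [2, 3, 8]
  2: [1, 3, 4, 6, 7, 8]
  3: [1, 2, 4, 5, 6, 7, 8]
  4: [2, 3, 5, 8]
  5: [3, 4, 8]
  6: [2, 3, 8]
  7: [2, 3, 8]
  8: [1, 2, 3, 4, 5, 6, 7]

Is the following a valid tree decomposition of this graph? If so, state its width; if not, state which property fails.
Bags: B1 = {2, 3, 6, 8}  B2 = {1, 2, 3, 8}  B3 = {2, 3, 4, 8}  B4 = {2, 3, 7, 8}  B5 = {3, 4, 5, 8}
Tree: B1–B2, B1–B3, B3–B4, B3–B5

Yes; width 3.

Every vertex of G appears in some bag (union = {1, 2, 3, 4, 5, 6, 7, 8}); every edge is covered by a bag; and for each vertex v the set of bags containing v is connected in the bag tree. The decomposition is therefore valid. The largest bag has 4 vertices, so the width is 3.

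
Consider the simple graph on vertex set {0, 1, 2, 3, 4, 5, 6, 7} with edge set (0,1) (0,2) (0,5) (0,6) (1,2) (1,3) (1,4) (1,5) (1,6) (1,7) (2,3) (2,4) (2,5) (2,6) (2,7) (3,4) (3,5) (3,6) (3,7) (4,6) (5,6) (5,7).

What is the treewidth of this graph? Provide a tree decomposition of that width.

Treewidth 4.
One optimal decomposition is:
Bags: B1 = {1, 2, 3, 5, 6}  B2 = {0, 1, 2, 5, 6}  B3 = {1, 2, 3, 5, 7}  B4 = {1, 2, 3, 4, 6}
Tree: B1–B2, B1–B3, B1–B4

Every bag has size at most 5, so the width is 5 − 1 = 4 and tw(G) ≤ 4. Conversely, {0, 1, 2, 5, 6} is a clique of size 5, and the vertices of any clique must share a bag in every tree decomposition; so some bag has ≥ 5 vertices and tw(G) ≥ 4. Therefore the treewidth is 4.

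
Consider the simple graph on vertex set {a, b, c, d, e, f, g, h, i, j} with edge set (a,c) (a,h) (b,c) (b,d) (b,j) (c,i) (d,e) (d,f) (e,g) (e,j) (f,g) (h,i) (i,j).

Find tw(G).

2

A width-2 tree decomposition is:
Bags: B1 = {a, c, h}  B2 = {c, h, i}  B3 = {b, c, i}  B4 = {b, i, j}  B5 = {b, d, j}  B6 = {d, e, j}  B7 = {d, e, f}  B8 = {e, f, g}
Tree: B1–B2, B2–B3, B3–B4, B4–B5, B5–B6, B6–B7, B7–B8
The largest bag has 3 vertices, giving width 2; this decomposition certifies tw(G) ≤ 2. The edges a–h–i–c–a form a cycle, so G is not a tree and its treewidth is at least 2. Hence tw(G) = 2 exactly.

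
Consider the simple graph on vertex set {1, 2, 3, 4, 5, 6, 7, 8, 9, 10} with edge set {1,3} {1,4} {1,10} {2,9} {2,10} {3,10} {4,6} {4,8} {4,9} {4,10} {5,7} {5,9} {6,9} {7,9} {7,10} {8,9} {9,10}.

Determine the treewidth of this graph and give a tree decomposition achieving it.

Treewidth 2.
One such decomposition:
Bags: B1 = {4, 9, 10}  B2 = {1, 4, 10}  B3 = {4, 8, 9}  B4 = {7, 9, 10}  B5 = {2, 9, 10}  B6 = {1, 3, 10}  B7 = {5, 7, 9}  B8 = {4, 6, 9}
Tree: B1–B2, B1–B3, B1–B4, B1–B5, B2–B6, B4–B7, B3–B8

The largest bag has 3 vertices, giving width 2; this decomposition certifies tw(G) ≤ 2. On the other hand G contains the 3-clique {1, 3, 10}. A clique must lie in a single bag of any decomposition, so no decomposition can have width below 2. Combining the bounds, tw(G) = 2.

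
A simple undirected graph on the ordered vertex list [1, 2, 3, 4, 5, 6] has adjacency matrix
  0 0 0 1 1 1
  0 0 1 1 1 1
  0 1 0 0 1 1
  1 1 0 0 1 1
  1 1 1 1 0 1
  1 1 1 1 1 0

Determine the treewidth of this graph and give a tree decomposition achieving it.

Treewidth 3.
One optimal decomposition is:
Bags: B1 = {2, 4, 5, 6}  B2 = {2, 3, 5, 6}  B3 = {1, 4, 5, 6}
Tree: B1–B2, B1–B3

The largest bag has 4 vertices, giving width 3; this decomposition certifies tw(G) ≤ 3. For the lower bound, the 4 vertices {1, 4, 5, 6} are pairwise adjacent, and any tree decomposition puts a clique entirely inside one bag — forcing width ≥ 3. Hence tw(G) = 3 exactly.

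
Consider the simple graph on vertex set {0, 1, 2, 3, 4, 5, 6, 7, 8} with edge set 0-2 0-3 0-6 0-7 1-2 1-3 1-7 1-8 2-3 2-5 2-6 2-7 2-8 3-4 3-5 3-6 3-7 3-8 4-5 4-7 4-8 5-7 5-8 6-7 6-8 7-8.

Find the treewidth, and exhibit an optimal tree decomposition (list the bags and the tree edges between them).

Each bag holds 5 vertices, so the decomposition has width 4, which upper-bounds the treewidth. For the lower bound, the 5 vertices {0, 2, 3, 6, 7} are pairwise adjacent, and any tree decomposition puts a clique entirely inside one bag — forcing width ≥ 4. The upper and lower bounds meet at 4, so that is the treewidth.

Treewidth 4.
One optimal decomposition is:
Bags: B1 = {2, 3, 5, 7, 8}  B2 = {1, 2, 3, 7, 8}  B3 = {2, 3, 6, 7, 8}  B4 = {3, 4, 5, 7, 8}  B5 = {0, 2, 3, 6, 7}
Tree: B1–B2, B1–B3, B1–B4, B3–B5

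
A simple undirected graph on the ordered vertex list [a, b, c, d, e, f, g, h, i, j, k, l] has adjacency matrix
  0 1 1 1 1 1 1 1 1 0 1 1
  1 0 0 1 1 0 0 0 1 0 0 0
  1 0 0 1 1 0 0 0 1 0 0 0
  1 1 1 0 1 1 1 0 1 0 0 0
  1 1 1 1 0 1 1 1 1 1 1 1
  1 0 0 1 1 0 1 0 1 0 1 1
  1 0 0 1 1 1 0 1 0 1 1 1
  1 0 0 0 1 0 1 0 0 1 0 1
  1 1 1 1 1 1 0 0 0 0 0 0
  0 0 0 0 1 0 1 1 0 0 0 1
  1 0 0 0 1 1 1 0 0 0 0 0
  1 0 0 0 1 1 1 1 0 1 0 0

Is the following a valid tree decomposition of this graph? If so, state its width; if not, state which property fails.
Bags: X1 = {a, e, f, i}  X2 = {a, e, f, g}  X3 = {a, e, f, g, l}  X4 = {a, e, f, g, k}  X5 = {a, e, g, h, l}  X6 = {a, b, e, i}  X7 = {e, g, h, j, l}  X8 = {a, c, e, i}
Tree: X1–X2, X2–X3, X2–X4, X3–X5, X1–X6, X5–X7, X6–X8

A tree decomposition must satisfy three properties: every vertex lies in some bag; for every edge, both endpoints lie together in some bag; and for every vertex, the bags containing it form a connected subtree. Here vertex d appears in no bag, so the decomposition is invalid.

No — vertex d appears in no bag.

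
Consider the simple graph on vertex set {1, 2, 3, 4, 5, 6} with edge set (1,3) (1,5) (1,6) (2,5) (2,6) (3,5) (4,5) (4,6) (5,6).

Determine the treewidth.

2

A width-2 tree decomposition is:
Bags: B1 = {2, 5, 6}  B2 = {1, 5, 6}  B3 = {4, 5, 6}  B4 = {1, 3, 5}
Tree: B1–B2, B2–B3, B2–B4
Every bag has size at most 3, so the width is 3 − 1 = 2 and tw(G) ≤ 2. Conversely, {1, 3, 5} is a clique of size 3, and the vertices of any clique must share a bag in every tree decomposition; so some bag has ≥ 3 vertices and tw(G) ≥ 2. Hence tw(G) = 2 exactly.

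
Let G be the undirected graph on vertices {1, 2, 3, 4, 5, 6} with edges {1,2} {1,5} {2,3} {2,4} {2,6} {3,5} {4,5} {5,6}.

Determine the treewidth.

2

A width-2 tree decomposition is:
Bags: B1 = {2, 4, 5}  B2 = {2, 3, 5}  B3 = {1, 2, 5}  B4 = {2, 5, 6}
Tree: B1–B2, B2–B3, B3–B4
Every bag has size at most 3, so the width is 3 − 1 = 2 and tw(G) ≤ 2. The edges 2–4–5–3–2 form a cycle, so G is not a tree and its treewidth is at least 2. The upper and lower bounds meet at 2, so that is the treewidth.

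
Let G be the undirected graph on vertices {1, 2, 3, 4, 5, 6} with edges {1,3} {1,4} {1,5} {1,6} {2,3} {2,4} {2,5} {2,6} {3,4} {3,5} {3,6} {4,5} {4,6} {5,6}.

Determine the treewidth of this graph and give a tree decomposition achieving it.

Treewidth 4.
One such decomposition:
Bags: B1 = {2, 3, 4, 5, 6}  B2 = {1, 3, 4, 5, 6}
Tree: B1–B2

Each bag holds 5 vertices, so the decomposition has width 4, which upper-bounds the treewidth. Conversely, {1, 3, 4, 5, 6} is a clique of size 5, and the vertices of any clique must share a bag in every tree decomposition; so some bag has ≥ 5 vertices and tw(G) ≥ 4. Therefore the treewidth is 4.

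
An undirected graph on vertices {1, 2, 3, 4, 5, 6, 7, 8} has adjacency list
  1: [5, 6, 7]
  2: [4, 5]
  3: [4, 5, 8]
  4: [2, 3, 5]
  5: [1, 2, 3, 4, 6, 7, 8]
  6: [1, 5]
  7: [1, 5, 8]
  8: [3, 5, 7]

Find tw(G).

2

A width-2 tree decomposition is:
Bags: B1 = {2, 4, 5}  B2 = {3, 4, 5}  B3 = {3, 5, 8}  B4 = {5, 7, 8}  B5 = {1, 5, 7}  B6 = {1, 5, 6}
Tree: B1–B2, B2–B3, B3–B4, B4–B5, B5–B6
Each bag holds 3 vertices, so the decomposition has width 2, which upper-bounds the treewidth. On the other hand G contains the 3-clique {1, 5, 6}. A clique must lie in a single bag of any decomposition, so no decomposition can have width below 2. The upper and lower bounds meet at 2, so that is the treewidth.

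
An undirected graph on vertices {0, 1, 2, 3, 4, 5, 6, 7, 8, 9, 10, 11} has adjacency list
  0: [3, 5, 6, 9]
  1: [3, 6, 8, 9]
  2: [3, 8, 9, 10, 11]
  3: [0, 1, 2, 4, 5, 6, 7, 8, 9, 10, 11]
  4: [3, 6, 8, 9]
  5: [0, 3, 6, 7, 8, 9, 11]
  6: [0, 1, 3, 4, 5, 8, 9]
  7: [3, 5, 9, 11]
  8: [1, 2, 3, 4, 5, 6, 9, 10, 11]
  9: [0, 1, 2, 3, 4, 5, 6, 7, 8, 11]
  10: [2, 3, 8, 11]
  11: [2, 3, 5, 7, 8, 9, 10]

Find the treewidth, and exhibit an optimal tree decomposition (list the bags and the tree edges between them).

The largest bag has 5 vertices, giving width 4; this decomposition certifies tw(G) ≤ 4. For the lower bound, the 5 vertices {0, 3, 5, 6, 9} are pairwise adjacent, and any tree decomposition puts a clique entirely inside one bag — forcing width ≥ 4. Hence tw(G) = 4 exactly.

Treewidth 4.
Bags: B1 = {0, 3, 5, 6, 9}  B2 = {3, 5, 6, 8, 9}  B3 = {1, 3, 6, 8, 9}  B4 = {3, 5, 8, 9, 11}  B5 = {2, 3, 8, 9, 11}  B6 = {3, 4, 6, 8, 9}  B7 = {2, 3, 8, 10, 11}  B8 = {3, 5, 7, 9, 11}
Tree: B1–B2, B2–B3, B2–B4, B4–B5, B3–B6, B5–B7, B4–B8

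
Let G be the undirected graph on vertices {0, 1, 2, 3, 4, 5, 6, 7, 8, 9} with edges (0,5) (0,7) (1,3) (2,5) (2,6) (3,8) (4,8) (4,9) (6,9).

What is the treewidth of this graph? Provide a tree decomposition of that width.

Treewidth 1.
One optimal decomposition is:
Bags: B1 = {1, 3}  B2 = {3, 8}  B3 = {4, 8}  B4 = {4, 9}  B5 = {6, 9}  B6 = {2, 6}  B7 = {2, 5}  B8 = {0, 5}  B9 = {0, 7}
Tree: B1–B2, B2–B3, B3–B4, B4–B5, B5–B6, B6–B7, B7–B8, B8–B9

The largest bag has 2 vertices, giving width 1; this decomposition certifies tw(G) ≤ 1. G has an edge, so its treewidth is at least 1. The upper and lower bounds meet at 1, so that is the treewidth.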